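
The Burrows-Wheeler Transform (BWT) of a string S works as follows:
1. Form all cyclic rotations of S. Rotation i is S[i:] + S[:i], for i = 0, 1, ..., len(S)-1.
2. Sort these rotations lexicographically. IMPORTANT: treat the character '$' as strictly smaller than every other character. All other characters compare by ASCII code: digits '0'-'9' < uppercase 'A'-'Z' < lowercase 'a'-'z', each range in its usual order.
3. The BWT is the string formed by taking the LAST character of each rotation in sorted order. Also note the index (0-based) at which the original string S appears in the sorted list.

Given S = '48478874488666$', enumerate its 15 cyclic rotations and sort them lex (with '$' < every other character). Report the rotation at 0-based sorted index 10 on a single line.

Answer: 8478874488666$4

Derivation:
All 15 rotations (rotation i = S[i:]+S[:i]):
  rot[0] = 48478874488666$
  rot[1] = 8478874488666$4
  rot[2] = 478874488666$48
  rot[3] = 78874488666$484
  rot[4] = 8874488666$4847
  rot[5] = 874488666$48478
  rot[6] = 74488666$484788
  rot[7] = 4488666$4847887
  rot[8] = 488666$48478874
  rot[9] = 88666$484788744
  rot[10] = 8666$4847887448
  rot[11] = 666$48478874488
  rot[12] = 66$484788744886
  rot[13] = 6$4847887448866
  rot[14] = $48478874488666
Sorted (with $ < everything):
  sorted[0] = $48478874488666
  sorted[1] = 4488666$4847887
  sorted[2] = 478874488666$48
  sorted[3] = 48478874488666$
  sorted[4] = 488666$48478874
  sorted[5] = 6$4847887448866
  sorted[6] = 66$484788744886
  sorted[7] = 666$48478874488
  sorted[8] = 74488666$484788
  sorted[9] = 78874488666$484
  sorted[10] = 8478874488666$4
  sorted[11] = 8666$4847887448
  sorted[12] = 874488666$48478
  sorted[13] = 88666$484788744
  sorted[14] = 8874488666$4847
sorted[10] = 8478874488666$4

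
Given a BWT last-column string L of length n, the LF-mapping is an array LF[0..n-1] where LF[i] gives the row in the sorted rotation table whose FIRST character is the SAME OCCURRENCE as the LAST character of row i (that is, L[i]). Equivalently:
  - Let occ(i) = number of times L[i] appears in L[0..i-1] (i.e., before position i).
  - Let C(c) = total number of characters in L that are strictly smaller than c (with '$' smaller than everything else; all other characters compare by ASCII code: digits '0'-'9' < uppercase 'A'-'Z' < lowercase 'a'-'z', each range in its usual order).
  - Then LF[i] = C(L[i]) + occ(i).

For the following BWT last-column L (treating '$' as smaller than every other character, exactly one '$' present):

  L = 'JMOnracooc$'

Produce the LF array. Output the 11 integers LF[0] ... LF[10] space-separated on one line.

Char counts: '$':1, 'J':1, 'M':1, 'O':1, 'a':1, 'c':2, 'n':1, 'o':2, 'r':1
C (first-col start): C('$')=0, C('J')=1, C('M')=2, C('O')=3, C('a')=4, C('c')=5, C('n')=7, C('o')=8, C('r')=10
L[0]='J': occ=0, LF[0]=C('J')+0=1+0=1
L[1]='M': occ=0, LF[1]=C('M')+0=2+0=2
L[2]='O': occ=0, LF[2]=C('O')+0=3+0=3
L[3]='n': occ=0, LF[3]=C('n')+0=7+0=7
L[4]='r': occ=0, LF[4]=C('r')+0=10+0=10
L[5]='a': occ=0, LF[5]=C('a')+0=4+0=4
L[6]='c': occ=0, LF[6]=C('c')+0=5+0=5
L[7]='o': occ=0, LF[7]=C('o')+0=8+0=8
L[8]='o': occ=1, LF[8]=C('o')+1=8+1=9
L[9]='c': occ=1, LF[9]=C('c')+1=5+1=6
L[10]='$': occ=0, LF[10]=C('$')+0=0+0=0

Answer: 1 2 3 7 10 4 5 8 9 6 0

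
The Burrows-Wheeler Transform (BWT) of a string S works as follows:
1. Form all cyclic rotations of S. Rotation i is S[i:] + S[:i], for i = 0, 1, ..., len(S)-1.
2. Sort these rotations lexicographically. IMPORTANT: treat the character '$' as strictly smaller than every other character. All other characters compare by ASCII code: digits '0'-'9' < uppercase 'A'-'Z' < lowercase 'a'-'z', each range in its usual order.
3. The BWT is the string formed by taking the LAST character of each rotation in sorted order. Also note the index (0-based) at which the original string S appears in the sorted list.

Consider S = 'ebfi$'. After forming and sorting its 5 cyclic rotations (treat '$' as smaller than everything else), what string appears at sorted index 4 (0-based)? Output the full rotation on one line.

Answer: i$ebf

Derivation:
All 5 rotations (rotation i = S[i:]+S[:i]):
  rot[0] = ebfi$
  rot[1] = bfi$e
  rot[2] = fi$eb
  rot[3] = i$ebf
  rot[4] = $ebfi
Sorted (with $ < everything):
  sorted[0] = $ebfi
  sorted[1] = bfi$e
  sorted[2] = ebfi$
  sorted[3] = fi$eb
  sorted[4] = i$ebf
sorted[4] = i$ebf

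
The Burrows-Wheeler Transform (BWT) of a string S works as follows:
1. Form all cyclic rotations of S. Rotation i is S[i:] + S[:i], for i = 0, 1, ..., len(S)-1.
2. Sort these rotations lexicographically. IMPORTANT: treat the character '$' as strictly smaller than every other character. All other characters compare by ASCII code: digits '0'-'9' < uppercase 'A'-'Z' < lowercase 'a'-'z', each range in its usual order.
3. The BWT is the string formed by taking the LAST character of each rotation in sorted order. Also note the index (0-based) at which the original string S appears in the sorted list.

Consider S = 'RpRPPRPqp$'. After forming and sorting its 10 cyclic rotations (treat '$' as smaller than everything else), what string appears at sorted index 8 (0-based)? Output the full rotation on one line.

Answer: pRPPRPqp$R

Derivation:
All 10 rotations (rotation i = S[i:]+S[:i]):
  rot[0] = RpRPPRPqp$
  rot[1] = pRPPRPqp$R
  rot[2] = RPPRPqp$Rp
  rot[3] = PPRPqp$RpR
  rot[4] = PRPqp$RpRP
  rot[5] = RPqp$RpRPP
  rot[6] = Pqp$RpRPPR
  rot[7] = qp$RpRPPRP
  rot[8] = p$RpRPPRPq
  rot[9] = $RpRPPRPqp
Sorted (with $ < everything):
  sorted[0] = $RpRPPRPqp
  sorted[1] = PPRPqp$RpR
  sorted[2] = PRPqp$RpRP
  sorted[3] = Pqp$RpRPPR
  sorted[4] = RPPRPqp$Rp
  sorted[5] = RPqp$RpRPP
  sorted[6] = RpRPPRPqp$
  sorted[7] = p$RpRPPRPq
  sorted[8] = pRPPRPqp$R
  sorted[9] = qp$RpRPPRP
sorted[8] = pRPPRPqp$R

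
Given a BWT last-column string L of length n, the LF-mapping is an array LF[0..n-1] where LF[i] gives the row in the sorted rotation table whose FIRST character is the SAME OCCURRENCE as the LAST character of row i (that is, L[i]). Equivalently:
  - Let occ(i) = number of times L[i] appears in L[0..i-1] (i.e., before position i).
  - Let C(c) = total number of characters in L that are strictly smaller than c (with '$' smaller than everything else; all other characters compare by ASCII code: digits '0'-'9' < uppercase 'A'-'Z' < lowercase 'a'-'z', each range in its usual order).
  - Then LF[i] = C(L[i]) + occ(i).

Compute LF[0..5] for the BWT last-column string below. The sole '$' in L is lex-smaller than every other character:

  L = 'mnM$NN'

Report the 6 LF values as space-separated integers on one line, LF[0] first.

Answer: 4 5 1 0 2 3

Derivation:
Char counts: '$':1, 'M':1, 'N':2, 'm':1, 'n':1
C (first-col start): C('$')=0, C('M')=1, C('N')=2, C('m')=4, C('n')=5
L[0]='m': occ=0, LF[0]=C('m')+0=4+0=4
L[1]='n': occ=0, LF[1]=C('n')+0=5+0=5
L[2]='M': occ=0, LF[2]=C('M')+0=1+0=1
L[3]='$': occ=0, LF[3]=C('$')+0=0+0=0
L[4]='N': occ=0, LF[4]=C('N')+0=2+0=2
L[5]='N': occ=1, LF[5]=C('N')+1=2+1=3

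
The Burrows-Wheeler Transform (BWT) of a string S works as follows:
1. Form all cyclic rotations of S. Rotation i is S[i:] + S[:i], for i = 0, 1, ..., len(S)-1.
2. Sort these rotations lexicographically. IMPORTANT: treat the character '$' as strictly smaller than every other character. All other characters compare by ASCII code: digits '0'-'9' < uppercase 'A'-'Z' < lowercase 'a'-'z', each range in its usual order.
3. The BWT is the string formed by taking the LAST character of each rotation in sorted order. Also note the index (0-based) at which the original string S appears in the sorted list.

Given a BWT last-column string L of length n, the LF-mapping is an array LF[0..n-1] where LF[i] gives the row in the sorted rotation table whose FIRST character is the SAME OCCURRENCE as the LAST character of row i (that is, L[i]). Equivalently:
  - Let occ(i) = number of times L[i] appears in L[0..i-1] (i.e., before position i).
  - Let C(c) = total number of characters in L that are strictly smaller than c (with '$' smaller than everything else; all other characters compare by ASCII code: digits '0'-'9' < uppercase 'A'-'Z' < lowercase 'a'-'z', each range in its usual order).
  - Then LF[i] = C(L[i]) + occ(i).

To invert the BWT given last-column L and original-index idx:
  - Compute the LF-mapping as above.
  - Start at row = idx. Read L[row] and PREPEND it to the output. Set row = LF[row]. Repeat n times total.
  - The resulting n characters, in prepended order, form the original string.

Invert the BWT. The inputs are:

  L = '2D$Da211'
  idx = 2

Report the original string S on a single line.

Answer: 1a2D1D2$

Derivation:
LF mapping: 3 5 0 6 7 4 1 2
Walk LF starting at row 2, prepending L[row]:
  step 1: row=2, L[2]='$', prepend. Next row=LF[2]=0
  step 2: row=0, L[0]='2', prepend. Next row=LF[0]=3
  step 3: row=3, L[3]='D', prepend. Next row=LF[3]=6
  step 4: row=6, L[6]='1', prepend. Next row=LF[6]=1
  step 5: row=1, L[1]='D', prepend. Next row=LF[1]=5
  step 6: row=5, L[5]='2', prepend. Next row=LF[5]=4
  step 7: row=4, L[4]='a', prepend. Next row=LF[4]=7
  step 8: row=7, L[7]='1', prepend. Next row=LF[7]=2
Reversed output: 1a2D1D2$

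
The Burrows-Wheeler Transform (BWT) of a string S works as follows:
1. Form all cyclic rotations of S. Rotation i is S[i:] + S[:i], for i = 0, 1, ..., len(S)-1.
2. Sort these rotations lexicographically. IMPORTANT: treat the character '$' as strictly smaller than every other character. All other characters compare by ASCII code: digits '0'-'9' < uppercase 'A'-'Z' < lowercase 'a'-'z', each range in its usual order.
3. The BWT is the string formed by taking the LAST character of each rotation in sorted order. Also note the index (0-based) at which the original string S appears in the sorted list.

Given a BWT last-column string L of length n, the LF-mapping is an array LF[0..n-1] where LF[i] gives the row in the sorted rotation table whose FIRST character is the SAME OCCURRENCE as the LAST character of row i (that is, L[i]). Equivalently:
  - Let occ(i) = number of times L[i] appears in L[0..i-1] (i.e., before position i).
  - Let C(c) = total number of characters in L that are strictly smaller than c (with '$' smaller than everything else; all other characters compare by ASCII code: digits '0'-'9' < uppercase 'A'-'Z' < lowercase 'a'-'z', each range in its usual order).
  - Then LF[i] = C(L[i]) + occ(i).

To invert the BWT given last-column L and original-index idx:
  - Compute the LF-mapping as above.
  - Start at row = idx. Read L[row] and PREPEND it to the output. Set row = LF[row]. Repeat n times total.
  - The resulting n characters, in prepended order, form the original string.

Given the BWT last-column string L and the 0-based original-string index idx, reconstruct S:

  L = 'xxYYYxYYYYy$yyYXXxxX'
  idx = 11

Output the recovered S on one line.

Answer: YxYXyxXxyYYYYYYXxyx$

Derivation:
LF mapping: 12 13 4 5 6 14 7 8 9 10 17 0 18 19 11 1 2 15 16 3
Walk LF starting at row 11, prepending L[row]:
  step 1: row=11, L[11]='$', prepend. Next row=LF[11]=0
  step 2: row=0, L[0]='x', prepend. Next row=LF[0]=12
  step 3: row=12, L[12]='y', prepend. Next row=LF[12]=18
  step 4: row=18, L[18]='x', prepend. Next row=LF[18]=16
  step 5: row=16, L[16]='X', prepend. Next row=LF[16]=2
  step 6: row=2, L[2]='Y', prepend. Next row=LF[2]=4
  step 7: row=4, L[4]='Y', prepend. Next row=LF[4]=6
  step 8: row=6, L[6]='Y', prepend. Next row=LF[6]=7
  step 9: row=7, L[7]='Y', prepend. Next row=LF[7]=8
  step 10: row=8, L[8]='Y', prepend. Next row=LF[8]=9
  step 11: row=9, L[9]='Y', prepend. Next row=LF[9]=10
  step 12: row=10, L[10]='y', prepend. Next row=LF[10]=17
  step 13: row=17, L[17]='x', prepend. Next row=LF[17]=15
  step 14: row=15, L[15]='X', prepend. Next row=LF[15]=1
  step 15: row=1, L[1]='x', prepend. Next row=LF[1]=13
  step 16: row=13, L[13]='y', prepend. Next row=LF[13]=19
  step 17: row=19, L[19]='X', prepend. Next row=LF[19]=3
  step 18: row=3, L[3]='Y', prepend. Next row=LF[3]=5
  step 19: row=5, L[5]='x', prepend. Next row=LF[5]=14
  step 20: row=14, L[14]='Y', prepend. Next row=LF[14]=11
Reversed output: YxYXyxXxyYYYYYYXxyx$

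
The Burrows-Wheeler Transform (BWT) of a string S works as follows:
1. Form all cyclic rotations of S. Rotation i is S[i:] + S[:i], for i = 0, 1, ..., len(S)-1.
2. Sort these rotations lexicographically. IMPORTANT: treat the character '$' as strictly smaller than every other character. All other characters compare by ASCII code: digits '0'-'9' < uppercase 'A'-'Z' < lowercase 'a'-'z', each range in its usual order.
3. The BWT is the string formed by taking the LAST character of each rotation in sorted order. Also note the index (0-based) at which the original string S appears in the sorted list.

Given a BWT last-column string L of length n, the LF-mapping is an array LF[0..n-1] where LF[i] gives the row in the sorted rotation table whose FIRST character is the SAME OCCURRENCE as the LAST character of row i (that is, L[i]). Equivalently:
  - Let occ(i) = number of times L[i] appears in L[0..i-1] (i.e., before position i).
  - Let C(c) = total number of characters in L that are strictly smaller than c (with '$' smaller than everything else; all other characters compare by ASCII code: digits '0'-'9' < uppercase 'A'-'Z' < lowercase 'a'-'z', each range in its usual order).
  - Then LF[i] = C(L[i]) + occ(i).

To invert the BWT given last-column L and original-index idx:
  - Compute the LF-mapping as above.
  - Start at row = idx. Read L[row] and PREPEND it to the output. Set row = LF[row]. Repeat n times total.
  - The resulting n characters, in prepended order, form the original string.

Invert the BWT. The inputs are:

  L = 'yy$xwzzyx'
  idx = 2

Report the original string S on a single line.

Answer: xxzyzywy$

Derivation:
LF mapping: 4 5 0 2 1 7 8 6 3
Walk LF starting at row 2, prepending L[row]:
  step 1: row=2, L[2]='$', prepend. Next row=LF[2]=0
  step 2: row=0, L[0]='y', prepend. Next row=LF[0]=4
  step 3: row=4, L[4]='w', prepend. Next row=LF[4]=1
  step 4: row=1, L[1]='y', prepend. Next row=LF[1]=5
  step 5: row=5, L[5]='z', prepend. Next row=LF[5]=7
  step 6: row=7, L[7]='y', prepend. Next row=LF[7]=6
  step 7: row=6, L[6]='z', prepend. Next row=LF[6]=8
  step 8: row=8, L[8]='x', prepend. Next row=LF[8]=3
  step 9: row=3, L[3]='x', prepend. Next row=LF[3]=2
Reversed output: xxzyzywy$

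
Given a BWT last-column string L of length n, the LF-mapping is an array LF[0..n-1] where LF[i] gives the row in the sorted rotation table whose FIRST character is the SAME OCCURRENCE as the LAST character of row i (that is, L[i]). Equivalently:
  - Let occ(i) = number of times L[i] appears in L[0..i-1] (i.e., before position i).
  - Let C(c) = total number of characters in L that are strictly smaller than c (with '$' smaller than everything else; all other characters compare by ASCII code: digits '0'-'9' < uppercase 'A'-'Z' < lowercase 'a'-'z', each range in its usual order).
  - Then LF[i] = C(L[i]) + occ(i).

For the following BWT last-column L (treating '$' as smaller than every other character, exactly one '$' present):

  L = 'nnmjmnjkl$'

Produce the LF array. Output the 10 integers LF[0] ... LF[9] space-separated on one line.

Answer: 7 8 5 1 6 9 2 3 4 0

Derivation:
Char counts: '$':1, 'j':2, 'k':1, 'l':1, 'm':2, 'n':3
C (first-col start): C('$')=0, C('j')=1, C('k')=3, C('l')=4, C('m')=5, C('n')=7
L[0]='n': occ=0, LF[0]=C('n')+0=7+0=7
L[1]='n': occ=1, LF[1]=C('n')+1=7+1=8
L[2]='m': occ=0, LF[2]=C('m')+0=5+0=5
L[3]='j': occ=0, LF[3]=C('j')+0=1+0=1
L[4]='m': occ=1, LF[4]=C('m')+1=5+1=6
L[5]='n': occ=2, LF[5]=C('n')+2=7+2=9
L[6]='j': occ=1, LF[6]=C('j')+1=1+1=2
L[7]='k': occ=0, LF[7]=C('k')+0=3+0=3
L[8]='l': occ=0, LF[8]=C('l')+0=4+0=4
L[9]='$': occ=0, LF[9]=C('$')+0=0+0=0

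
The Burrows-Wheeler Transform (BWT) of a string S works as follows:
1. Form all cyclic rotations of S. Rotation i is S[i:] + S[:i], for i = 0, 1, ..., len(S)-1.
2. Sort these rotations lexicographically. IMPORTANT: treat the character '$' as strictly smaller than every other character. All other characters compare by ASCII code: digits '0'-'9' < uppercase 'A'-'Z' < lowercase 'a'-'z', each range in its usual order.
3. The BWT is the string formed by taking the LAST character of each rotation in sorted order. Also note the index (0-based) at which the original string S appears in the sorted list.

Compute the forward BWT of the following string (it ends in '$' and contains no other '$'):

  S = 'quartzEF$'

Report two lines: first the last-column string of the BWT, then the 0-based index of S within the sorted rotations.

All 9 rotations (rotation i = S[i:]+S[:i]):
  rot[0] = quartzEF$
  rot[1] = uartzEF$q
  rot[2] = artzEF$qu
  rot[3] = rtzEF$qua
  rot[4] = tzEF$quar
  rot[5] = zEF$quart
  rot[6] = EF$quartz
  rot[7] = F$quartzE
  rot[8] = $quartzEF
Sorted (with $ < everything):
  sorted[0] = $quartzEF  (last char: 'F')
  sorted[1] = EF$quartz  (last char: 'z')
  sorted[2] = F$quartzE  (last char: 'E')
  sorted[3] = artzEF$qu  (last char: 'u')
  sorted[4] = quartzEF$  (last char: '$')
  sorted[5] = rtzEF$qua  (last char: 'a')
  sorted[6] = tzEF$quar  (last char: 'r')
  sorted[7] = uartzEF$q  (last char: 'q')
  sorted[8] = zEF$quart  (last char: 't')
Last column: FzEu$arqt
Original string S is at sorted index 4

Answer: FzEu$arqt
4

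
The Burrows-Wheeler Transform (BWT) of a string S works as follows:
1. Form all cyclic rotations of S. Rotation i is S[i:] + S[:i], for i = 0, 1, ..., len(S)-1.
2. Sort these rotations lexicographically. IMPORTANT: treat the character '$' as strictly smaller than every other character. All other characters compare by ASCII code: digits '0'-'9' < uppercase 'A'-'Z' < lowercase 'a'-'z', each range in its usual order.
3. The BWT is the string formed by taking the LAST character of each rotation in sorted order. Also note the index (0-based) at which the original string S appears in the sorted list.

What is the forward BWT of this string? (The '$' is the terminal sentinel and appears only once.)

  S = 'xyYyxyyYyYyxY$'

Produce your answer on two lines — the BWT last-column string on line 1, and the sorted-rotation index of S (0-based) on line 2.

Answer: Yxyyyy$yyYxYYx
6

Derivation:
All 14 rotations (rotation i = S[i:]+S[:i]):
  rot[0] = xyYyxyyYyYyxY$
  rot[1] = yYyxyyYyYyxY$x
  rot[2] = YyxyyYyYyxY$xy
  rot[3] = yxyyYyYyxY$xyY
  rot[4] = xyyYyYyxY$xyYy
  rot[5] = yyYyYyxY$xyYyx
  rot[6] = yYyYyxY$xyYyxy
  rot[7] = YyYyxY$xyYyxyy
  rot[8] = yYyxY$xyYyxyyY
  rot[9] = YyxY$xyYyxyyYy
  rot[10] = yxY$xyYyxyyYyY
  rot[11] = xY$xyYyxyyYyYy
  rot[12] = Y$xyYyxyyYyYyx
  rot[13] = $xyYyxyyYyYyxY
Sorted (with $ < everything):
  sorted[0] = $xyYyxyyYyYyxY  (last char: 'Y')
  sorted[1] = Y$xyYyxyyYyYyx  (last char: 'x')
  sorted[2] = YyYyxY$xyYyxyy  (last char: 'y')
  sorted[3] = YyxY$xyYyxyyYy  (last char: 'y')
  sorted[4] = YyxyyYyYyxY$xy  (last char: 'y')
  sorted[5] = xY$xyYyxyyYyYy  (last char: 'y')
  sorted[6] = xyYyxyyYyYyxY$  (last char: '$')
  sorted[7] = xyyYyYyxY$xyYy  (last char: 'y')
  sorted[8] = yYyYyxY$xyYyxy  (last char: 'y')
  sorted[9] = yYyxY$xyYyxyyY  (last char: 'Y')
  sorted[10] = yYyxyyYyYyxY$x  (last char: 'x')
  sorted[11] = yxY$xyYyxyyYyY  (last char: 'Y')
  sorted[12] = yxyyYyYyxY$xyY  (last char: 'Y')
  sorted[13] = yyYyYyxY$xyYyx  (last char: 'x')
Last column: Yxyyyy$yyYxYYx
Original string S is at sorted index 6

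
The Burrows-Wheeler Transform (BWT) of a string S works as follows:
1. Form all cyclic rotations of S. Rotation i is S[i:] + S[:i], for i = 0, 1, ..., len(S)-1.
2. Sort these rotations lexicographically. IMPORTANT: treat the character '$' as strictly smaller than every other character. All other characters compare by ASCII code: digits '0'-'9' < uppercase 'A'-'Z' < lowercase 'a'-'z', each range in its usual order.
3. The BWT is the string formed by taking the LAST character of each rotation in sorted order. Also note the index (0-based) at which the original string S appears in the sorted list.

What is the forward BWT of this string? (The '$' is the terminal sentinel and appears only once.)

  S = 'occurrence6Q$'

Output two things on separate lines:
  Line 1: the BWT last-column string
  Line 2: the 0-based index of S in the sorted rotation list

All 13 rotations (rotation i = S[i:]+S[:i]):
  rot[0] = occurrence6Q$
  rot[1] = ccurrence6Q$o
  rot[2] = currence6Q$oc
  rot[3] = urrence6Q$occ
  rot[4] = rrence6Q$occu
  rot[5] = rence6Q$occur
  rot[6] = ence6Q$occurr
  rot[7] = nce6Q$occurre
  rot[8] = ce6Q$occurren
  rot[9] = e6Q$occurrenc
  rot[10] = 6Q$occurrence
  rot[11] = Q$occurrence6
  rot[12] = $occurrence6Q
Sorted (with $ < everything):
  sorted[0] = $occurrence6Q  (last char: 'Q')
  sorted[1] = 6Q$occurrence  (last char: 'e')
  sorted[2] = Q$occurrence6  (last char: '6')
  sorted[3] = ccurrence6Q$o  (last char: 'o')
  sorted[4] = ce6Q$occurren  (last char: 'n')
  sorted[5] = currence6Q$oc  (last char: 'c')
  sorted[6] = e6Q$occurrenc  (last char: 'c')
  sorted[7] = ence6Q$occurr  (last char: 'r')
  sorted[8] = nce6Q$occurre  (last char: 'e')
  sorted[9] = occurrence6Q$  (last char: '$')
  sorted[10] = rence6Q$occur  (last char: 'r')
  sorted[11] = rrence6Q$occu  (last char: 'u')
  sorted[12] = urrence6Q$occ  (last char: 'c')
Last column: Qe6onccre$ruc
Original string S is at sorted index 9

Answer: Qe6onccre$ruc
9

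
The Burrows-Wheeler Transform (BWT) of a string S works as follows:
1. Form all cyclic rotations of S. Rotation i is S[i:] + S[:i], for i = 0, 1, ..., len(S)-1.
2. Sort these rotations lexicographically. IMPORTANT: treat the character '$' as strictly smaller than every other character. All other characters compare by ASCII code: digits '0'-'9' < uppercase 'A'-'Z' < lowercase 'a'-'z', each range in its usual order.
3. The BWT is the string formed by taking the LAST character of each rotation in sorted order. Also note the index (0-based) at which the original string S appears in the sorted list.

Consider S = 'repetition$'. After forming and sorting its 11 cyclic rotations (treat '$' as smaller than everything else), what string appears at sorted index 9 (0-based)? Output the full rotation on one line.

Answer: tion$repeti

Derivation:
All 11 rotations (rotation i = S[i:]+S[:i]):
  rot[0] = repetition$
  rot[1] = epetition$r
  rot[2] = petition$re
  rot[3] = etition$rep
  rot[4] = tition$repe
  rot[5] = ition$repet
  rot[6] = tion$repeti
  rot[7] = ion$repetit
  rot[8] = on$repetiti
  rot[9] = n$repetitio
  rot[10] = $repetition
Sorted (with $ < everything):
  sorted[0] = $repetition
  sorted[1] = epetition$r
  sorted[2] = etition$rep
  sorted[3] = ion$repetit
  sorted[4] = ition$repet
  sorted[5] = n$repetitio
  sorted[6] = on$repetiti
  sorted[7] = petition$re
  sorted[8] = repetition$
  sorted[9] = tion$repeti
  sorted[10] = tition$repe
sorted[9] = tion$repeti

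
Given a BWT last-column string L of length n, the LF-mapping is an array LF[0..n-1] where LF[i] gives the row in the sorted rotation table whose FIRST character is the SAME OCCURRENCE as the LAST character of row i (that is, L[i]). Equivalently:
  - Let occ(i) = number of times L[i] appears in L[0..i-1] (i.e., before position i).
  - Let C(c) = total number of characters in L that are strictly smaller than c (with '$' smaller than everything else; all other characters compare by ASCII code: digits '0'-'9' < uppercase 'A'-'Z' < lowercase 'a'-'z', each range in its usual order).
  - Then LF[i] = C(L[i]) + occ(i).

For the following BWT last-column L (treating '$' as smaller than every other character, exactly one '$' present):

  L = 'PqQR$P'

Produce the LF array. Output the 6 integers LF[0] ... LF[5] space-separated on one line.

Char counts: '$':1, 'P':2, 'Q':1, 'R':1, 'q':1
C (first-col start): C('$')=0, C('P')=1, C('Q')=3, C('R')=4, C('q')=5
L[0]='P': occ=0, LF[0]=C('P')+0=1+0=1
L[1]='q': occ=0, LF[1]=C('q')+0=5+0=5
L[2]='Q': occ=0, LF[2]=C('Q')+0=3+0=3
L[3]='R': occ=0, LF[3]=C('R')+0=4+0=4
L[4]='$': occ=0, LF[4]=C('$')+0=0+0=0
L[5]='P': occ=1, LF[5]=C('P')+1=1+1=2

Answer: 1 5 3 4 0 2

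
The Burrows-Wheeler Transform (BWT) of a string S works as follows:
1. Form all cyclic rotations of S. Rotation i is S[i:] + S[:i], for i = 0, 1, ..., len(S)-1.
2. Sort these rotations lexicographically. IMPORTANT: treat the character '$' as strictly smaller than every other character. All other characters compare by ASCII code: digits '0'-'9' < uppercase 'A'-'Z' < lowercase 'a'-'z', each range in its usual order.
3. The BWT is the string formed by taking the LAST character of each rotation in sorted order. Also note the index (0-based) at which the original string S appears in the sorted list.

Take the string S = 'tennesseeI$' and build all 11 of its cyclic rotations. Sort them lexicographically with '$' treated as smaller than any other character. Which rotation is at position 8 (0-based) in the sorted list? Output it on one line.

All 11 rotations (rotation i = S[i:]+S[:i]):
  rot[0] = tennesseeI$
  rot[1] = ennesseeI$t
  rot[2] = nnesseeI$te
  rot[3] = nesseeI$ten
  rot[4] = esseeI$tenn
  rot[5] = sseeI$tenne
  rot[6] = seeI$tennes
  rot[7] = eeI$tenness
  rot[8] = eI$tennesse
  rot[9] = I$tennessee
  rot[10] = $tennesseeI
Sorted (with $ < everything):
  sorted[0] = $tennesseeI
  sorted[1] = I$tennessee
  sorted[2] = eI$tennesse
  sorted[3] = eeI$tenness
  sorted[4] = ennesseeI$t
  sorted[5] = esseeI$tenn
  sorted[6] = nesseeI$ten
  sorted[7] = nnesseeI$te
  sorted[8] = seeI$tennes
  sorted[9] = sseeI$tenne
  sorted[10] = tennesseeI$
sorted[8] = seeI$tennes

Answer: seeI$tennes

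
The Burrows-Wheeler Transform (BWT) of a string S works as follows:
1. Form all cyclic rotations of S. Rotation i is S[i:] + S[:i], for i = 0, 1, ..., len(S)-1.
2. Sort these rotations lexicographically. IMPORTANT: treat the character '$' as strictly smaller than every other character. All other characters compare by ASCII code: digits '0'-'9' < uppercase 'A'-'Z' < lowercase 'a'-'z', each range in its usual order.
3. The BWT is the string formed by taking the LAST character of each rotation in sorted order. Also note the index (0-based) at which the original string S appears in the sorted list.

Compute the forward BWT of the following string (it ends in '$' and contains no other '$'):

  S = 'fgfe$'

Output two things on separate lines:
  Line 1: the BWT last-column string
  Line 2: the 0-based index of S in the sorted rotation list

All 5 rotations (rotation i = S[i:]+S[:i]):
  rot[0] = fgfe$
  rot[1] = gfe$f
  rot[2] = fe$fg
  rot[3] = e$fgf
  rot[4] = $fgfe
Sorted (with $ < everything):
  sorted[0] = $fgfe  (last char: 'e')
  sorted[1] = e$fgf  (last char: 'f')
  sorted[2] = fe$fg  (last char: 'g')
  sorted[3] = fgfe$  (last char: '$')
  sorted[4] = gfe$f  (last char: 'f')
Last column: efg$f
Original string S is at sorted index 3

Answer: efg$f
3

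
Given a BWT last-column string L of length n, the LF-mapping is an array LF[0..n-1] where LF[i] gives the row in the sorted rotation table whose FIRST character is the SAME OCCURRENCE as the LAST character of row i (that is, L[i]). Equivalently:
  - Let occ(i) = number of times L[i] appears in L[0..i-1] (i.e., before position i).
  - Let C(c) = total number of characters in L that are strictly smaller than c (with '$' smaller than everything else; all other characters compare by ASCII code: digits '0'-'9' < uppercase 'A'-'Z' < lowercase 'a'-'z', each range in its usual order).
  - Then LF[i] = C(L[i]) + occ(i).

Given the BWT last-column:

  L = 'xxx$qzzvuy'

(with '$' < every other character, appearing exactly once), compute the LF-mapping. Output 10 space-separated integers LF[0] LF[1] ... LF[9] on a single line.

Char counts: '$':1, 'q':1, 'u':1, 'v':1, 'x':3, 'y':1, 'z':2
C (first-col start): C('$')=0, C('q')=1, C('u')=2, C('v')=3, C('x')=4, C('y')=7, C('z')=8
L[0]='x': occ=0, LF[0]=C('x')+0=4+0=4
L[1]='x': occ=1, LF[1]=C('x')+1=4+1=5
L[2]='x': occ=2, LF[2]=C('x')+2=4+2=6
L[3]='$': occ=0, LF[3]=C('$')+0=0+0=0
L[4]='q': occ=0, LF[4]=C('q')+0=1+0=1
L[5]='z': occ=0, LF[5]=C('z')+0=8+0=8
L[6]='z': occ=1, LF[6]=C('z')+1=8+1=9
L[7]='v': occ=0, LF[7]=C('v')+0=3+0=3
L[8]='u': occ=0, LF[8]=C('u')+0=2+0=2
L[9]='y': occ=0, LF[9]=C('y')+0=7+0=7

Answer: 4 5 6 0 1 8 9 3 2 7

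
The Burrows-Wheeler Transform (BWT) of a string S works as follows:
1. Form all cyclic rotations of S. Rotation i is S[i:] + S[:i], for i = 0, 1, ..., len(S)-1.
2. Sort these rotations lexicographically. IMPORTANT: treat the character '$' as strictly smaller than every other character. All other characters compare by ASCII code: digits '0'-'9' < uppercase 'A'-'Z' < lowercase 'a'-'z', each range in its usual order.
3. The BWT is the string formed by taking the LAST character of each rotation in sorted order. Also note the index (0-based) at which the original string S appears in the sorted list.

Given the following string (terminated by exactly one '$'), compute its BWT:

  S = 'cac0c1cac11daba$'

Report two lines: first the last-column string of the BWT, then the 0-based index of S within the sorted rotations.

Answer: accc1bdccaaa0$11
13

Derivation:
All 16 rotations (rotation i = S[i:]+S[:i]):
  rot[0] = cac0c1cac11daba$
  rot[1] = ac0c1cac11daba$c
  rot[2] = c0c1cac11daba$ca
  rot[3] = 0c1cac11daba$cac
  rot[4] = c1cac11daba$cac0
  rot[5] = 1cac11daba$cac0c
  rot[6] = cac11daba$cac0c1
  rot[7] = ac11daba$cac0c1c
  rot[8] = c11daba$cac0c1ca
  rot[9] = 11daba$cac0c1cac
  rot[10] = 1daba$cac0c1cac1
  rot[11] = daba$cac0c1cac11
  rot[12] = aba$cac0c1cac11d
  rot[13] = ba$cac0c1cac11da
  rot[14] = a$cac0c1cac11dab
  rot[15] = $cac0c1cac11daba
Sorted (with $ < everything):
  sorted[0] = $cac0c1cac11daba  (last char: 'a')
  sorted[1] = 0c1cac11daba$cac  (last char: 'c')
  sorted[2] = 11daba$cac0c1cac  (last char: 'c')
  sorted[3] = 1cac11daba$cac0c  (last char: 'c')
  sorted[4] = 1daba$cac0c1cac1  (last char: '1')
  sorted[5] = a$cac0c1cac11dab  (last char: 'b')
  sorted[6] = aba$cac0c1cac11d  (last char: 'd')
  sorted[7] = ac0c1cac11daba$c  (last char: 'c')
  sorted[8] = ac11daba$cac0c1c  (last char: 'c')
  sorted[9] = ba$cac0c1cac11da  (last char: 'a')
  sorted[10] = c0c1cac11daba$ca  (last char: 'a')
  sorted[11] = c11daba$cac0c1ca  (last char: 'a')
  sorted[12] = c1cac11daba$cac0  (last char: '0')
  sorted[13] = cac0c1cac11daba$  (last char: '$')
  sorted[14] = cac11daba$cac0c1  (last char: '1')
  sorted[15] = daba$cac0c1cac11  (last char: '1')
Last column: accc1bdccaaa0$11
Original string S is at sorted index 13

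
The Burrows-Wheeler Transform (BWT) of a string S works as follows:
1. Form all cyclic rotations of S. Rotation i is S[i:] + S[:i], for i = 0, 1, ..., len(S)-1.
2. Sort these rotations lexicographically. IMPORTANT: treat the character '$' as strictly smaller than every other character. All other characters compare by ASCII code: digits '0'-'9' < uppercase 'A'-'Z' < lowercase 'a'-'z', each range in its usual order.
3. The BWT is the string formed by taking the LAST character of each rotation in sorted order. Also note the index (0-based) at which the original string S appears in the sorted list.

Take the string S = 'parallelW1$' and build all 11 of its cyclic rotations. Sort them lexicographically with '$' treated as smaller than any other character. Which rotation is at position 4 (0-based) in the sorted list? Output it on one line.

All 11 rotations (rotation i = S[i:]+S[:i]):
  rot[0] = parallelW1$
  rot[1] = arallelW1$p
  rot[2] = rallelW1$pa
  rot[3] = allelW1$par
  rot[4] = llelW1$para
  rot[5] = lelW1$paral
  rot[6] = elW1$parall
  rot[7] = lW1$paralle
  rot[8] = W1$parallel
  rot[9] = 1$parallelW
  rot[10] = $parallelW1
Sorted (with $ < everything):
  sorted[0] = $parallelW1
  sorted[1] = 1$parallelW
  sorted[2] = W1$parallel
  sorted[3] = allelW1$par
  sorted[4] = arallelW1$p
  sorted[5] = elW1$parall
  sorted[6] = lW1$paralle
  sorted[7] = lelW1$paral
  sorted[8] = llelW1$para
  sorted[9] = parallelW1$
  sorted[10] = rallelW1$pa
sorted[4] = arallelW1$p

Answer: arallelW1$p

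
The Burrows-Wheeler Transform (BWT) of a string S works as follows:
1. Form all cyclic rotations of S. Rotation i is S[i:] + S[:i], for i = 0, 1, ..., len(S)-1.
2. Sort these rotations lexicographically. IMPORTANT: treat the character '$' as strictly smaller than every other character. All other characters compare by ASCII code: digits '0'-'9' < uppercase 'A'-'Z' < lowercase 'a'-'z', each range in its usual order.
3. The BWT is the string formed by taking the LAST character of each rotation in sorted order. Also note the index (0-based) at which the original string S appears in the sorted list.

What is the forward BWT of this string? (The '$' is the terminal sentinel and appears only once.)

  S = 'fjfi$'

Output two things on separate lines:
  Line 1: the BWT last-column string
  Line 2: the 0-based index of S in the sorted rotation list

Answer: ij$ff
2

Derivation:
All 5 rotations (rotation i = S[i:]+S[:i]):
  rot[0] = fjfi$
  rot[1] = jfi$f
  rot[2] = fi$fj
  rot[3] = i$fjf
  rot[4] = $fjfi
Sorted (with $ < everything):
  sorted[0] = $fjfi  (last char: 'i')
  sorted[1] = fi$fj  (last char: 'j')
  sorted[2] = fjfi$  (last char: '$')
  sorted[3] = i$fjf  (last char: 'f')
  sorted[4] = jfi$f  (last char: 'f')
Last column: ij$ff
Original string S is at sorted index 2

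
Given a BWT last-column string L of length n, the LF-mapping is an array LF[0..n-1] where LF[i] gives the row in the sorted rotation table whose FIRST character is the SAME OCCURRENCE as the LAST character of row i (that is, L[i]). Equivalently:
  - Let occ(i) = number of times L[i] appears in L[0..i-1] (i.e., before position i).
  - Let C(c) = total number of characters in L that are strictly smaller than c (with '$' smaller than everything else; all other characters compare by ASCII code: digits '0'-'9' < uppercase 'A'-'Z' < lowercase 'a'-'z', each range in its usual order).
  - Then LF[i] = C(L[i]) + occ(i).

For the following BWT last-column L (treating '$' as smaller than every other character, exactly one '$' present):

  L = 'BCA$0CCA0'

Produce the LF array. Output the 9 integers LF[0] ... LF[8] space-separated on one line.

Char counts: '$':1, '0':2, 'A':2, 'B':1, 'C':3
C (first-col start): C('$')=0, C('0')=1, C('A')=3, C('B')=5, C('C')=6
L[0]='B': occ=0, LF[0]=C('B')+0=5+0=5
L[1]='C': occ=0, LF[1]=C('C')+0=6+0=6
L[2]='A': occ=0, LF[2]=C('A')+0=3+0=3
L[3]='$': occ=0, LF[3]=C('$')+0=0+0=0
L[4]='0': occ=0, LF[4]=C('0')+0=1+0=1
L[5]='C': occ=1, LF[5]=C('C')+1=6+1=7
L[6]='C': occ=2, LF[6]=C('C')+2=6+2=8
L[7]='A': occ=1, LF[7]=C('A')+1=3+1=4
L[8]='0': occ=1, LF[8]=C('0')+1=1+1=2

Answer: 5 6 3 0 1 7 8 4 2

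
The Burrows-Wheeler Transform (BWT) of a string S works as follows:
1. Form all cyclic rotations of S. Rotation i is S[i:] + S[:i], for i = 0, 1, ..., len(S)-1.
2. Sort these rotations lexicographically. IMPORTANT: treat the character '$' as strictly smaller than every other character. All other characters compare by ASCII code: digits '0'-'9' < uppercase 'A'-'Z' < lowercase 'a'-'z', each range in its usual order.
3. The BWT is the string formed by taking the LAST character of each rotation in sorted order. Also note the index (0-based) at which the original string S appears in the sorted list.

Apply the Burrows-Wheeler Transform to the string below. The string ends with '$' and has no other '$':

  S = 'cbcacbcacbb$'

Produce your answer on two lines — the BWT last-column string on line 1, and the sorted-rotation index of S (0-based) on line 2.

All 12 rotations (rotation i = S[i:]+S[:i]):
  rot[0] = cbcacbcacbb$
  rot[1] = bcacbcacbb$c
  rot[2] = cacbcacbb$cb
  rot[3] = acbcacbb$cbc
  rot[4] = cbcacbb$cbca
  rot[5] = bcacbb$cbcac
  rot[6] = cacbb$cbcacb
  rot[7] = acbb$cbcacbc
  rot[8] = cbb$cbcacbca
  rot[9] = bb$cbcacbcac
  rot[10] = b$cbcacbcacb
  rot[11] = $cbcacbcacbb
Sorted (with $ < everything):
  sorted[0] = $cbcacbcacbb  (last char: 'b')
  sorted[1] = acbb$cbcacbc  (last char: 'c')
  sorted[2] = acbcacbb$cbc  (last char: 'c')
  sorted[3] = b$cbcacbcacb  (last char: 'b')
  sorted[4] = bb$cbcacbcac  (last char: 'c')
  sorted[5] = bcacbb$cbcac  (last char: 'c')
  sorted[6] = bcacbcacbb$c  (last char: 'c')
  sorted[7] = cacbb$cbcacb  (last char: 'b')
  sorted[8] = cacbcacbb$cb  (last char: 'b')
  sorted[9] = cbb$cbcacbca  (last char: 'a')
  sorted[10] = cbcacbb$cbca  (last char: 'a')
  sorted[11] = cbcacbcacbb$  (last char: '$')
Last column: bccbcccbbaa$
Original string S is at sorted index 11

Answer: bccbcccbbaa$
11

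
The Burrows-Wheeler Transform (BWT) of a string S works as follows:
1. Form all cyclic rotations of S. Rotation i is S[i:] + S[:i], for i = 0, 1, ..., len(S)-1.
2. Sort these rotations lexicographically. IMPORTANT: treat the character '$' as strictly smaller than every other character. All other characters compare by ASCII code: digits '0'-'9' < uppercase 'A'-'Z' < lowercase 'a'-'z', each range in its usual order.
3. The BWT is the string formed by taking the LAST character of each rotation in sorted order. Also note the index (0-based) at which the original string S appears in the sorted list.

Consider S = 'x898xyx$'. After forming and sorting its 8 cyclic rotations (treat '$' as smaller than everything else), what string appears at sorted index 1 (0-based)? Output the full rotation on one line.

All 8 rotations (rotation i = S[i:]+S[:i]):
  rot[0] = x898xyx$
  rot[1] = 898xyx$x
  rot[2] = 98xyx$x8
  rot[3] = 8xyx$x89
  rot[4] = xyx$x898
  rot[5] = yx$x898x
  rot[6] = x$x898xy
  rot[7] = $x898xyx
Sorted (with $ < everything):
  sorted[0] = $x898xyx
  sorted[1] = 898xyx$x
  sorted[2] = 8xyx$x89
  sorted[3] = 98xyx$x8
  sorted[4] = x$x898xy
  sorted[5] = x898xyx$
  sorted[6] = xyx$x898
  sorted[7] = yx$x898x
sorted[1] = 898xyx$x

Answer: 898xyx$x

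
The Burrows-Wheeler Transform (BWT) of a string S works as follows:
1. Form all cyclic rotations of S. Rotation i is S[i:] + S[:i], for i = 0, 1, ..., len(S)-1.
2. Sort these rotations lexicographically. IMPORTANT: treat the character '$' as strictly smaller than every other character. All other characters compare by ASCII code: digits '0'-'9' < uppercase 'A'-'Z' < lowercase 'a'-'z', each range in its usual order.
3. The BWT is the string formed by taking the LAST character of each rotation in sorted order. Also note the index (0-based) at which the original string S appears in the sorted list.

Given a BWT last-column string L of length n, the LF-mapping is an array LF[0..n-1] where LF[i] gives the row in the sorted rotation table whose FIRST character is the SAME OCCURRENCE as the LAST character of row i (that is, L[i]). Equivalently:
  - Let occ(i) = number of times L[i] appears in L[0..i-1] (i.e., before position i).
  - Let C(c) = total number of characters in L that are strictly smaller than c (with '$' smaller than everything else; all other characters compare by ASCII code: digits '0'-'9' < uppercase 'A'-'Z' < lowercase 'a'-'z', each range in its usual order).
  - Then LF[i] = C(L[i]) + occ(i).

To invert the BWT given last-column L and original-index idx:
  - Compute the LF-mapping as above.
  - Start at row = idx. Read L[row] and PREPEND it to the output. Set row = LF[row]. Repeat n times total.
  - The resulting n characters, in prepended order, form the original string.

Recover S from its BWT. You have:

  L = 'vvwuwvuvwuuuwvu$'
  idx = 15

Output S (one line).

Answer: wwuuwvuuvuvwuvv$

Derivation:
LF mapping: 7 8 12 1 13 9 2 10 14 3 4 5 15 11 6 0
Walk LF starting at row 15, prepending L[row]:
  step 1: row=15, L[15]='$', prepend. Next row=LF[15]=0
  step 2: row=0, L[0]='v', prepend. Next row=LF[0]=7
  step 3: row=7, L[7]='v', prepend. Next row=LF[7]=10
  step 4: row=10, L[10]='u', prepend. Next row=LF[10]=4
  step 5: row=4, L[4]='w', prepend. Next row=LF[4]=13
  step 6: row=13, L[13]='v', prepend. Next row=LF[13]=11
  step 7: row=11, L[11]='u', prepend. Next row=LF[11]=5
  step 8: row=5, L[5]='v', prepend. Next row=LF[5]=9
  step 9: row=9, L[9]='u', prepend. Next row=LF[9]=3
  step 10: row=3, L[3]='u', prepend. Next row=LF[3]=1
  step 11: row=1, L[1]='v', prepend. Next row=LF[1]=8
  step 12: row=8, L[8]='w', prepend. Next row=LF[8]=14
  step 13: row=14, L[14]='u', prepend. Next row=LF[14]=6
  step 14: row=6, L[6]='u', prepend. Next row=LF[6]=2
  step 15: row=2, L[2]='w', prepend. Next row=LF[2]=12
  step 16: row=12, L[12]='w', prepend. Next row=LF[12]=15
Reversed output: wwuuwvuuvuvwuvv$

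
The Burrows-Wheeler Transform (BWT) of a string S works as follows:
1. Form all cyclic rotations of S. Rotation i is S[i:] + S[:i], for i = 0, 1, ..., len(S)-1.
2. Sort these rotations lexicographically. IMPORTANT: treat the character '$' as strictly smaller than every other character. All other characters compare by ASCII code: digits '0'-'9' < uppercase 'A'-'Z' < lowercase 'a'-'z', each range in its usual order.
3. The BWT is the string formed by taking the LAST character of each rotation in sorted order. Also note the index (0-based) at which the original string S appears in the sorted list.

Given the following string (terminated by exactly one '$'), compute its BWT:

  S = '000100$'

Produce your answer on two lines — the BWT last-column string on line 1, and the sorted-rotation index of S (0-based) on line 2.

All 7 rotations (rotation i = S[i:]+S[:i]):
  rot[0] = 000100$
  rot[1] = 00100$0
  rot[2] = 0100$00
  rot[3] = 100$000
  rot[4] = 00$0001
  rot[5] = 0$00010
  rot[6] = $000100
Sorted (with $ < everything):
  sorted[0] = $000100  (last char: '0')
  sorted[1] = 0$00010  (last char: '0')
  sorted[2] = 00$0001  (last char: '1')
  sorted[3] = 000100$  (last char: '$')
  sorted[4] = 00100$0  (last char: '0')
  sorted[5] = 0100$00  (last char: '0')
  sorted[6] = 100$000  (last char: '0')
Last column: 001$000
Original string S is at sorted index 3

Answer: 001$000
3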